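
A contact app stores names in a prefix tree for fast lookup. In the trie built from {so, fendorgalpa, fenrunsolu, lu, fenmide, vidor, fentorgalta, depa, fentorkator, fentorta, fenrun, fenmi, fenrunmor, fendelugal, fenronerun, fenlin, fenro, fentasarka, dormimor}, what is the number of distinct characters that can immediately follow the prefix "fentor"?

The children of the "fentor" node are the distinct next characters among strings starting with "fentor".
Characters that immediately follow "fentor" among the stored strings: {g, k, t}.
That node has 3 child edges.

3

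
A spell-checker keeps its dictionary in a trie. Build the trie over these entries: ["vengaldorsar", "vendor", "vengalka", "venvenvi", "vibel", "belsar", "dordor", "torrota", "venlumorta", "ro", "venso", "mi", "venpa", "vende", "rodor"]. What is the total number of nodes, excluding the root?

Trace insertions, counting only characters that open a new branch:
  "vengaldorsar" → 12 new (v, e, n, g, a, l, d, o, r, s, a, r)
  "vendor" → prefix "ven" already present; 3 new (d, o, r)
  "vengalka" → prefix "vengal" already present; 2 new (k, a)
  "venvenvi" → prefix "ven" already present; 5 new (v, e, n, v, i)
  "vibel" → prefix "v" already present; 4 new (i, b, e, l)
  "belsar" → 6 new (b, e, l, s, a, r)
  "dordor" → 6 new (d, o, r, d, o, r)
  "torrota" → 7 new (t, o, r, r, o, t, a)
  "venlumorta" → prefix "ven" already present; 7 new (l, u, m, o, r, t, a)
  "ro" → 2 new (r, o)
  "venso" → prefix "ven" already present; 2 new (s, o)
  "mi" → 2 new (m, i)
  "venpa" → prefix "ven" already present; 2 new (p, a)
  "vende" → prefix "vend" already present; 1 new (e)
  "rodor" → prefix "ro" already present; 3 new (d, o, r)
Total nodes = 12 + 3 + 2 + 5 + 4 + 6 + 6 + 7 + 7 + 2 + 2 + 2 + 2 + 1 + 3 = 64

64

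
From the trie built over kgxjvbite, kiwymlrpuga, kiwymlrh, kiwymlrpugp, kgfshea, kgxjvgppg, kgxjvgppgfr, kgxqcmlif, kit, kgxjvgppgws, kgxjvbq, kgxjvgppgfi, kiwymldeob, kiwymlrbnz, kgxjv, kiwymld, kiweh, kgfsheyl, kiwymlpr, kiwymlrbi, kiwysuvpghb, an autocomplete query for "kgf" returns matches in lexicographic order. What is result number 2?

Filter for "kgf…" and sort: "kgfshea", "kgfsheyl"
Position 2: kgfsheyl

kgfsheyl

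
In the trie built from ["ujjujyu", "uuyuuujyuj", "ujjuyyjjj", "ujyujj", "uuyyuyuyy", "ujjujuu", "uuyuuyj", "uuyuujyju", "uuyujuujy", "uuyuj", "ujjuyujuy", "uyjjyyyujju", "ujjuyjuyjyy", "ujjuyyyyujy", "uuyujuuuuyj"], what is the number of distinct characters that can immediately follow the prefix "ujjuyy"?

2

Walk "ujjuyy" from the root, arriving at one node.
Distinct next characters after "ujjuyy": j, y.
That node has 2 child edges.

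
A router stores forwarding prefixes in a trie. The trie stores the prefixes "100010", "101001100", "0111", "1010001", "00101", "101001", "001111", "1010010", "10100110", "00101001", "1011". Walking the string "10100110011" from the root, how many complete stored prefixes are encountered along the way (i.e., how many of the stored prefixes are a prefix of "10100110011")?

3

Traverse "10100110011" character by character; count nodes along the way that are marked as word ends.
Prefixes of the query that are stored words: "101001", "10100110", "101001100"
Count: 3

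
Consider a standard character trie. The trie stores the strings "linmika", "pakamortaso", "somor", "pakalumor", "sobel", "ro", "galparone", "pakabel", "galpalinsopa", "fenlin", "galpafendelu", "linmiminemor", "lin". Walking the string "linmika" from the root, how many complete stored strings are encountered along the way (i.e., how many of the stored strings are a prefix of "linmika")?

Walk "linmika" from the root; an end-of-word marker is hit whenever a stored word is a prefix of "linmika".
Prefixes of the query that are stored words: "lin", "linmika"
Count: 2

2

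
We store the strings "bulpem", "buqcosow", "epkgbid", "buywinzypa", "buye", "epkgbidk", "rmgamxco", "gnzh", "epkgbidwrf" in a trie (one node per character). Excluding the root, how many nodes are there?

Count nodes per top-level branch (shared prefixes stored once):
  'b'-branch (bulpem, buqcosow, buye, buywinzypa): 21 nodes
  'e'-branch (epkgbid, epkgbidk, epkgbidwrf): 11 nodes
  'g'-branch (gnzh): 4 nodes
  'r'-branch (rmgamxco): 8 nodes
Sum: 44

44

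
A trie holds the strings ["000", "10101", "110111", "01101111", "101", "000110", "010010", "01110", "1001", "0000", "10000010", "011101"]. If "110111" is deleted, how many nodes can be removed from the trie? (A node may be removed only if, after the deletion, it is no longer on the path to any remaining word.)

Walk "110111" from the leaf back toward the root, removing each node that no remaining word uses.
The suffix "10111" (5 nodes) is used only by "110111"; the node for "1" still has the child "0", so pruning stops there.
Nodes removed: 5

5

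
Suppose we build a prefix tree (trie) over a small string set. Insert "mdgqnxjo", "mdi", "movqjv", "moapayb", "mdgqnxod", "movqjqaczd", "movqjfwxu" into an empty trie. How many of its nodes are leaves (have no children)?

7

A leaf is a node with no children — equivalently, the end of a word that is not a proper prefix of any other stored word.
Those words: "mdgqnxjo", "mdgqnxod", "mdi", "moapayb", "movqjfwxu", "movqjqaczd", "movqjv"
Leaf count: 7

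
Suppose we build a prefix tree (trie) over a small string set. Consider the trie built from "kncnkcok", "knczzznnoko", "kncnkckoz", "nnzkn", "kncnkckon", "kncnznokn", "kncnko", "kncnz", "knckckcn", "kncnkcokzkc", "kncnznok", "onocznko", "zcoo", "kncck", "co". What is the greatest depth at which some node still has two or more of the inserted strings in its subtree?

Look for the deepest trie node that still has at least two words in its subtree.
e.g. "kncnkckon" and "kncnkckoz" share the prefix "kncnkcko" of length 8; no pair shares a longer one.
Longest shared-prefix length: 8

8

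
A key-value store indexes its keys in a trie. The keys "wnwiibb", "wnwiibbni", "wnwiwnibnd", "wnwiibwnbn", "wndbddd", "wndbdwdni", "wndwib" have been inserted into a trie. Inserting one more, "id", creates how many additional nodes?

Nothing in the trie begins with "i"; the whole of "id" is new.
2 − 0 = 2 new nodes.

2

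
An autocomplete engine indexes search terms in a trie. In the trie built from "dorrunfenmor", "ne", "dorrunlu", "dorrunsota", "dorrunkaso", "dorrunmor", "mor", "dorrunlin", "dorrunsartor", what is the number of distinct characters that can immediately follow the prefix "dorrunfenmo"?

1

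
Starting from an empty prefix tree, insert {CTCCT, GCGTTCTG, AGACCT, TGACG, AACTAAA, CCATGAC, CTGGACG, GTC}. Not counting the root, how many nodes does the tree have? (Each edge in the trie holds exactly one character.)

43

Insert word by word; a character creates a node only if that edge doesn't already exist:
  "CTCCT" → 5 new (C, T, C, C, T)
  "GCGTTCTG" → 8 new (G, C, G, T, T, C, T, G)
  "AGACCT" → 6 new (A, G, A, C, C, T)
  "TGACG" → 5 new (T, G, A, C, G)
  "AACTAAA" → prefix "A" already present; 6 new (A, C, T, A, A, A)
  "CCATGAC" → prefix "C" already present; 6 new (C, A, T, G, A, C)
  "CTGGACG" → prefix "CT" already present; 5 new (G, G, A, C, G)
  "GTC" → prefix "G" already present; 2 new (T, C)
Total nodes = 5 + 8 + 6 + 5 + 6 + 6 + 5 + 2 = 43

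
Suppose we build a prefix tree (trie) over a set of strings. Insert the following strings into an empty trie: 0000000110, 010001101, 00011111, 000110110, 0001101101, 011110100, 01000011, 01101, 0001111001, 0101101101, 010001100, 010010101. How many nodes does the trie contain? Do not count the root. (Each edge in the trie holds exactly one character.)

56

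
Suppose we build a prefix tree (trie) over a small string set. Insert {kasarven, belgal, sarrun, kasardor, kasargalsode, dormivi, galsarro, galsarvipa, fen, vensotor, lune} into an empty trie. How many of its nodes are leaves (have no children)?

A leaf is a node with no children — equivalently, the end of a word that is not a proper prefix of any other stored word.
Those words: "belgal", "dormivi", "fen", "galsarro", "galsarvipa", "kasardor", "kasargalsode", "kasarven", "lune", "sarrun", "vensotor"
Leaf count: 11

11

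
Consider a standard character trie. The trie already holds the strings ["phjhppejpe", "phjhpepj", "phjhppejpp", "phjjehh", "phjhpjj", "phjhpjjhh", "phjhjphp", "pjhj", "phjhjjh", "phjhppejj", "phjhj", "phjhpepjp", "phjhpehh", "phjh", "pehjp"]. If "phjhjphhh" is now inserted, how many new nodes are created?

2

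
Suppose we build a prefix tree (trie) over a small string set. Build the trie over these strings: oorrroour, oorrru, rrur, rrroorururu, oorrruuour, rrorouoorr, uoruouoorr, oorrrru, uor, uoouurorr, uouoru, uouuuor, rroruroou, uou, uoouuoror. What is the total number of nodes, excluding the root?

Insert word by word; a character creates a node only if that edge doesn't already exist:
  "oorrroour" → 9 new (o, o, r, r, r, o, o, u, r)
  "oorrru" → prefix "oorrr" already present; 1 new (u)
  "rrur" → 4 new (r, r, u, r)
  "rrroorururu" → prefix "rr" already present; 9 new (r, o, o, r, u, r, u, r, u)
  "oorrruuour" → prefix "oorrru" already present; 4 new (u, o, u, r)
  "rrorouoorr" → prefix "rr" already present; 8 new (o, r, o, u, o, o, r, r)
  "uoruouoorr" → 10 new (u, o, r, u, o, u, o, o, r, r)
  "oorrrru" → prefix "oorrr" already present; 2 new (r, u)
  "uor" → prefix "uor" already present; 0 new (none)
  "uoouurorr" → prefix "uo" already present; 7 new (o, u, u, r, o, r, r)
  "uouoru" → prefix "uo" already present; 4 new (u, o, r, u)
  "uouuuor" → prefix "uou" already present; 4 new (u, u, o, r)
  "rroruroou" → prefix "rror" already present; 5 new (u, r, o, o, u)
  "uou" → prefix "uou" already present; 0 new (none)
  "uoouuoror" → prefix "uoouu" already present; 4 new (o, r, o, r)
Total nodes = 9 + 1 + 4 + 9 + 4 + 8 + 10 + 2 + 0 + 7 + 4 + 4 + 5 + 0 + 4 = 71

71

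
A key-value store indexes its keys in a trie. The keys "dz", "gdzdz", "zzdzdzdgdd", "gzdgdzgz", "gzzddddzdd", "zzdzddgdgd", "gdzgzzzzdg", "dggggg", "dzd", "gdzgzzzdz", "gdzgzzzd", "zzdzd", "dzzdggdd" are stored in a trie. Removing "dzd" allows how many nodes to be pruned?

1

A node on "dzd"'s path can go only if nothing else ends at it or branches off below it.
The suffix "d" (1 node) is used only by "dzd"; the node for "dz" still has the child "z", so pruning stops there.
Nodes removed: 1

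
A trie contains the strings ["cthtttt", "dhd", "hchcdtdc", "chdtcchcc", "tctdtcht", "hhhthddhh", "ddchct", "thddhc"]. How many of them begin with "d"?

2

Walk to "d"; the words in its subtree are exactly those with that prefix.
Matches: "ddchct", "dhd"
Count: 2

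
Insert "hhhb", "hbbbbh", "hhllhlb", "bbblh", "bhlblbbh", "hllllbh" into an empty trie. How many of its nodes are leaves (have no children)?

6

A leaf is a node with no children — equivalently, the end of a word that is not a proper prefix of any other stored word.
Those words: "bbblh", "bhlblbbh", "hbbbbh", "hhhb", "hhllhlb", "hllllbh"
Leaf count: 6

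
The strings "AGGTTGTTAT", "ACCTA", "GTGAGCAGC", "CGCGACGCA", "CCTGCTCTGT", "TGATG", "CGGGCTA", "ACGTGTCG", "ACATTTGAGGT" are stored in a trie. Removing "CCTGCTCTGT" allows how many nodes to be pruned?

After clearing the end-marker at "CCTGCTCTGT", prune upward until reaching a node still needed by another word.
The suffix "CTGCTCTGT" (9 nodes) is used only by "CCTGCTCTGT"; the node for "C" still has the child "G", so pruning stops there.
Nodes removed: 9

9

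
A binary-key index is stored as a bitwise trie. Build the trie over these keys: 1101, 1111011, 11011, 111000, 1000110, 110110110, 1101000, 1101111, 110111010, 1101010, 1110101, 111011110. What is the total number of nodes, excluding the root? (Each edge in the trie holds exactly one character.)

For each word, the new-node count is its length minus the longest prefix already in the trie:
  "1101" → 4 new (1, 1, 0, 1)
  "1111011" → prefix "11" already present; 5 new (1, 1, 0, 1, 1)
  "11011" → prefix "1101" already present; 1 new (1)
  "111000" → prefix "111" already present; 3 new (0, 0, 0)
  "1000110" → prefix "1" already present; 6 new (0, 0, 0, 1, 1, 0)
  "110110110" → prefix "11011" already present; 4 new (0, 1, 1, 0)
  "1101000" → prefix "1101" already present; 3 new (0, 0, 0)
  "1101111" → prefix "11011" already present; 2 new (1, 1)
  "110111010" → prefix "110111" already present; 3 new (0, 1, 0)
  "1101010" → prefix "11010" already present; 2 new (1, 0)
  "1110101" → prefix "1110" already present; 3 new (1, 0, 1)
  "111011110" → prefix "11101" already present; 4 new (1, 1, 1, 0)
Total nodes = 4 + 5 + 1 + 3 + 6 + 4 + 3 + 2 + 3 + 2 + 3 + 4 = 40

40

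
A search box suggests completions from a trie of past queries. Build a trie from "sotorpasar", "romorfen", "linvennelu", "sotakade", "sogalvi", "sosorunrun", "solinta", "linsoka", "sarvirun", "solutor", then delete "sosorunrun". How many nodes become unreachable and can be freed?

Walk "sosorunrun" from the leaf back toward the root, removing each node that no remaining word uses.
The suffix "sorunrun" (8 nodes) is used only by "sosorunrun"; the node for "so" still has the child "t", so pruning stops there.
Nodes removed: 8

8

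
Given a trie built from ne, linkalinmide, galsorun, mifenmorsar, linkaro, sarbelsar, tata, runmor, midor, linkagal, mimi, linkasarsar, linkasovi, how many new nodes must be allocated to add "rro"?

2

The longest prefix of "rro" already in the trie is "r" (length 1).
Each of the 2 remaining characters creates one node.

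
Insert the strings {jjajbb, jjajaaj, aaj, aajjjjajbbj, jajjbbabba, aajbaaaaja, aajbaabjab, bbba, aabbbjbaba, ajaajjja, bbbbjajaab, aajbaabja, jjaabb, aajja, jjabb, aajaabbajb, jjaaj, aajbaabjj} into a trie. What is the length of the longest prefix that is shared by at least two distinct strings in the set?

9

Equivalently: take the maximum, over all pairs, of their longest common prefix length.
e.g. "aajbaabja" and "aajbaabjab" share the prefix "aajbaabja" of length 9; no pair shares a longer one.
Longest shared-prefix length: 9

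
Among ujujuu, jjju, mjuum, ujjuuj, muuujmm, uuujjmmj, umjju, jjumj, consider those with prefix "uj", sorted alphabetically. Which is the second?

Filter for "uj…" and sort: "ujjuuj", "ujujuu"
The 2nd is ujujuu.

ujujuu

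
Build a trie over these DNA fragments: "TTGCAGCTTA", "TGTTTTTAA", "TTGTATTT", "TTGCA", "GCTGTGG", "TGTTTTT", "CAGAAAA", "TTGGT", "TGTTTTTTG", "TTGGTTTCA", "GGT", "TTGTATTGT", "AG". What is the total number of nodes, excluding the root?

51

For each word, the new-node count is its length minus the longest prefix already in the trie:
  "TTGCAGCTTA" → 10 new (T, T, G, C, A, G, C, T, T, A)
  "TGTTTTTAA" → prefix "T" already present; 8 new (G, T, T, T, T, T, A, A)
  "TTGTATTT" → prefix "TTG" already present; 5 new (T, A, T, T, T)
  "TTGCA" → prefix "TTGCA" already present; 0 new (none)
  "GCTGTGG" → 7 new (G, C, T, G, T, G, G)
  "TGTTTTT" → prefix "TGTTTTT" already present; 0 new (none)
  "CAGAAAA" → 7 new (C, A, G, A, A, A, A)
  "TTGGT" → prefix "TTG" already present; 2 new (G, T)
  "TGTTTTTTG" → prefix "TGTTTTT" already present; 2 new (T, G)
  "TTGGTTTCA" → prefix "TTGGT" already present; 4 new (T, T, C, A)
  "GGT" → prefix "G" already present; 2 new (G, T)
  "TTGTATTGT" → prefix "TTGTATT" already present; 2 new (G, T)
  "AG" → 2 new (A, G)
Total nodes = 10 + 8 + 5 + 0 + 7 + 0 + 7 + 2 + 2 + 4 + 2 + 2 + 2 = 51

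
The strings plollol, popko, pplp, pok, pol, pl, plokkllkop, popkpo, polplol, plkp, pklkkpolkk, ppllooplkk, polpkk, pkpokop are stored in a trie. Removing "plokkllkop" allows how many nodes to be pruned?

After clearing the end-marker at "plokkllkop", prune upward until reaching a node still needed by another word.
The suffix "kkllkop" (7 nodes) is used only by "plokkllkop"; the node for "plo" still has the child "l", so pruning stops there.
Nodes removed: 7

7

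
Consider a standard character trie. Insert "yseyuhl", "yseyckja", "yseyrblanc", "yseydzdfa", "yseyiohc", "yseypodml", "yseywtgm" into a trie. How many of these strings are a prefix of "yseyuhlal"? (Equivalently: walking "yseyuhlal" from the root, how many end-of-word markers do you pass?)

Walk "yseyuhlal" from the root; an end-of-word marker is hit whenever a stored word is a prefix of "yseyuhlal".
Prefixes of the query that are stored words: "yseyuhl"
Count: 1

1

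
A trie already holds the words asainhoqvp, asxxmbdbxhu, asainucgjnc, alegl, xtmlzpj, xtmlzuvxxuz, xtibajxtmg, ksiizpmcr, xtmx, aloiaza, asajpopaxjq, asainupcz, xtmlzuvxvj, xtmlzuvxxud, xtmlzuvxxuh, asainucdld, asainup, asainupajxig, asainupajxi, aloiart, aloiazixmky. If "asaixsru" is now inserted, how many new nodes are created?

Walking "asaixsru" from the root, the first 4 characters ("asai") follow existing edges; "x" is the first miss.
Each of the 4 remaining characters creates one node.

4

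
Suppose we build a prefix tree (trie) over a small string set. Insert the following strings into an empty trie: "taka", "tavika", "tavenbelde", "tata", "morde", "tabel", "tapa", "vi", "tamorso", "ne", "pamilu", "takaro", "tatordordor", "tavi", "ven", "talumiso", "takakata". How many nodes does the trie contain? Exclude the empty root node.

64

Insert word by word; a character creates a node only if that edge doesn't already exist:
  "taka" → 4 new (t, a, k, a)
  "tavika" → prefix "ta" already present; 4 new (v, i, k, a)
  "tavenbelde" → prefix "tav" already present; 7 new (e, n, b, e, l, d, e)
  "tata" → prefix "ta" already present; 2 new (t, a)
  "morde" → 5 new (m, o, r, d, e)
  "tabel" → prefix "ta" already present; 3 new (b, e, l)
  "tapa" → prefix "ta" already present; 2 new (p, a)
  "vi" → 2 new (v, i)
  "tamorso" → prefix "ta" already present; 5 new (m, o, r, s, o)
  "ne" → 2 new (n, e)
  "pamilu" → 6 new (p, a, m, i, l, u)
  "takaro" → prefix "taka" already present; 2 new (r, o)
  "tatordordor" → prefix "tat" already present; 8 new (o, r, d, o, r, d, o, r)
  "tavi" → prefix "tavi" already present; 0 new (none)
  "ven" → prefix "v" already present; 2 new (e, n)
  "talumiso" → prefix "ta" already present; 6 new (l, u, m, i, s, o)
  "takakata" → prefix "taka" already present; 4 new (k, a, t, a)
Total nodes = 4 + 4 + 7 + 2 + 5 + 3 + 2 + 2 + 5 + 2 + 6 + 2 + 8 + 0 + 2 + 6 + 4 = 64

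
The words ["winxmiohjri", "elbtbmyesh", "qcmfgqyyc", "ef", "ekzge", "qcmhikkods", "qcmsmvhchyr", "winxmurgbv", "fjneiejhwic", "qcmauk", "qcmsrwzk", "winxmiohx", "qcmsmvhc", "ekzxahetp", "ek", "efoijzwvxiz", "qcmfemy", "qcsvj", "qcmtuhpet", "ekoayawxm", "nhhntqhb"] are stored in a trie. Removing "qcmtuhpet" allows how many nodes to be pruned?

A node on "qcmtuhpet"'s path can go only if nothing else ends at it or branches off below it.
The suffix "tuhpet" (6 nodes) is used only by "qcmtuhpet"; the node for "qcm" still has the child "f", so pruning stops there.
Nodes removed: 6

6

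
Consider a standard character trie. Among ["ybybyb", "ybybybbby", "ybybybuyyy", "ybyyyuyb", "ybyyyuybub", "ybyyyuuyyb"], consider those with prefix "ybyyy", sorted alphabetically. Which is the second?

DFS of the "ybyyy" subtree visits, in order: "ybyyyuuyyb", "ybyyyuyb", "ybyyyuybub"
Position 2: ybyyyuyb

ybyyyuyb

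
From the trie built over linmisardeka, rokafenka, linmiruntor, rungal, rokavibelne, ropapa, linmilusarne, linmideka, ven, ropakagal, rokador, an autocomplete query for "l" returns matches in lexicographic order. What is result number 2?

Filter for "l…" and sort: "linmideka", "linmilusarne", "linmiruntor", "linmisardeka"
The 2nd is linmilusarne.

linmilusarne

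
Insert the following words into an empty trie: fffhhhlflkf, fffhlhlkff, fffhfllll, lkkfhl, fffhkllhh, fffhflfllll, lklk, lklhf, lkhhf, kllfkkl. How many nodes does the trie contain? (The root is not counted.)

Insert word by word; a character creates a node only if that edge doesn't already exist:
  "fffhhhlflkf" → 11 new (f, f, f, h, h, h, l, f, l, k, f)
  "fffhlhlkff" → prefix "fffh" already present; 6 new (l, h, l, k, f, f)
  "fffhfllll" → prefix "fffh" already present; 5 new (f, l, l, l, l)
  "lkkfhl" → 6 new (l, k, k, f, h, l)
  "fffhkllhh" → prefix "fffh" already present; 5 new (k, l, l, h, h)
  "fffhflfllll" → prefix "fffhfl" already present; 5 new (f, l, l, l, l)
  "lklk" → prefix "lk" already present; 2 new (l, k)
  "lklhf" → prefix "lkl" already present; 2 new (h, f)
  "lkhhf" → prefix "lk" already present; 3 new (h, h, f)
  "kllfkkl" → 7 new (k, l, l, f, k, k, l)
Total nodes = 11 + 6 + 5 + 6 + 5 + 5 + 2 + 2 + 3 + 7 = 52

52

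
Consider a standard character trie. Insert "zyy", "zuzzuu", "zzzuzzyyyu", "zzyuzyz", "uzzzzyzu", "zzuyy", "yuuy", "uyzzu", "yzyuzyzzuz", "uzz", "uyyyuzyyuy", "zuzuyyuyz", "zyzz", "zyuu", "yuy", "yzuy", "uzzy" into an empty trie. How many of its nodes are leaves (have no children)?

A leaf is a node with no children — equivalently, the end of a word that is not a proper prefix of any other stored word.
Those words: "uyyyuzyyuy", "uyzzu", "uzzy", "uzzzzyzu", "yuuy", "yuy", "yzuy", "yzyuzyzzuz", "zuzuyyuyz", "zuzzuu", "zyuu", "zyy", "zyzz", "zzuyy", "zzyuzyz", "zzzuzzyyyu"
Leaf count: 16

16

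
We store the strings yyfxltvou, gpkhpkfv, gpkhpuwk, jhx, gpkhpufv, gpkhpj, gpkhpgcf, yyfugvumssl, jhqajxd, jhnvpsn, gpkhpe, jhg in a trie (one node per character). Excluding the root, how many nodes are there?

49

Count nodes per top-level branch (shared prefixes stored once):
  'g'-branch (gpkhpe, gpkhpgcf, gpkhpj, gpkhpkfv, gpkhpufv, gpkhpuwk): 18 nodes
  'j'-branch (jhg, jhnvpsn, jhqajxd, jhx): 14 nodes
  'y'-branch (yyfugvumssl, yyfxltvou): 17 nodes
Sum: 49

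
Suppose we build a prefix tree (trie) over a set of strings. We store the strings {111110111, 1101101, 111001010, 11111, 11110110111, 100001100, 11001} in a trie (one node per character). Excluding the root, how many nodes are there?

37

Insert word by word; a character creates a node only if that edge doesn't already exist:
  "111110111" → 9 new (1, 1, 1, 1, 1, 0, 1, 1, 1)
  "1101101" → prefix "11" already present; 5 new (0, 1, 1, 0, 1)
  "111001010" → prefix "111" already present; 6 new (0, 0, 1, 0, 1, 0)
  "11111" → prefix "11111" already present; 0 new (none)
  "11110110111" → prefix "1111" already present; 7 new (0, 1, 1, 0, 1, 1, 1)
  "100001100" → prefix "1" already present; 8 new (0, 0, 0, 0, 1, 1, 0, 0)
  "11001" → prefix "110" already present; 2 new (0, 1)
Total nodes = 9 + 5 + 6 + 0 + 7 + 8 + 2 = 37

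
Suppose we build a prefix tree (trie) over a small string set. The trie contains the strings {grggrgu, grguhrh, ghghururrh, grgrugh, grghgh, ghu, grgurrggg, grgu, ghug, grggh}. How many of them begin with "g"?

10

Traverse to the node for "g", then collect every word in that subtree.
Matches: "ghghururrh", "ghu", "ghug", "grggh", "grggrgu", "grghgh", "grgrugh", "grgu", "grguhrh", "grgurrggg"
Count: 10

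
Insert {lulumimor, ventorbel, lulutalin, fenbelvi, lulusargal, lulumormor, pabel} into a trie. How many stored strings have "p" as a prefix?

Walk to "p"; the words in its subtree are exactly those with that prefix.
Matches: "pabel"
Count: 1

1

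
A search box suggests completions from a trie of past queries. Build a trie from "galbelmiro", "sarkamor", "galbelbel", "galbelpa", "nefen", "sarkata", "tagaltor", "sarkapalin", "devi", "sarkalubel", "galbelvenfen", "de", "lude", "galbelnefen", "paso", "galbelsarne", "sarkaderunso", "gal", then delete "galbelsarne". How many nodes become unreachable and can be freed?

5

A node on "galbelsarne"'s path can go only if nothing else ends at it or branches off below it.
The suffix "sarne" (5 nodes) is used only by "galbelsarne"; the node for "galbel" still has the child "m", so pruning stops there.
Nodes removed: 5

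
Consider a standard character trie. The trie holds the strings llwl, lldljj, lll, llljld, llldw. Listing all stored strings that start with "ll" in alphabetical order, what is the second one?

Words with prefix "ll", in lexicographic order: "lldljj", "lll", "llldw", "llljld", "llwl"
Position 2: lll

lll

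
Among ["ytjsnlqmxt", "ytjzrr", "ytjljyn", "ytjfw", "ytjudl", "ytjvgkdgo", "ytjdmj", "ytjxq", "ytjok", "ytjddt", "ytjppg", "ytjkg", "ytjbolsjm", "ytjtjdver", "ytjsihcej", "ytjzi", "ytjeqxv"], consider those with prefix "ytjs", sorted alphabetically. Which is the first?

DFS of the "ytjs" subtree visits, in order: "ytjsihcej", "ytjsnlqmxt"
The 1st is ytjsihcej.

ytjsihcej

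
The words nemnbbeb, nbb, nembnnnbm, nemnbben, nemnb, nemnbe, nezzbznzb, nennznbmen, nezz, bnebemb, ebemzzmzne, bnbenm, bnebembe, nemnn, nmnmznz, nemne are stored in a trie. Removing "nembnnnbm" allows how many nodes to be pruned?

6

Walk "nembnnnbm" from the leaf back toward the root, removing each node that no remaining word uses.
The suffix "bnnnbm" (6 nodes) is used only by "nembnnnbm"; the node for "nem" still has the child "n", so pruning stops there.
Nodes removed: 6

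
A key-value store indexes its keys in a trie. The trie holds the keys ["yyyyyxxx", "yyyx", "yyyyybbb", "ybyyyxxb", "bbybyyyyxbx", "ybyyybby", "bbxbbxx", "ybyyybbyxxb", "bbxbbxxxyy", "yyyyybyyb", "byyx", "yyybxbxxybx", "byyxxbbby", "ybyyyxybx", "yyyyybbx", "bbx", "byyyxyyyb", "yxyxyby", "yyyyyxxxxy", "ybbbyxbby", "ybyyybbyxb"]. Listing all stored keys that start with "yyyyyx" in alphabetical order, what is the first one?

yyyyyxxx

DFS of the "yyyyyx" subtree visits, in order: "yyyyyxxx", "yyyyyxxxxy"
Position 1: yyyyyxxx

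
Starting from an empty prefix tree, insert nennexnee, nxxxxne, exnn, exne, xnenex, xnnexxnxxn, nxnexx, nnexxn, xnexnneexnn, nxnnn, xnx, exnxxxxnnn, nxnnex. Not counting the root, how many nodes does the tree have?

63

Insert word by word; a character creates a node only if that edge doesn't already exist:
  "nennexnee" → 9 new (n, e, n, n, e, x, n, e, e)
  "nxxxxne" → prefix "n" already present; 6 new (x, x, x, x, n, e)
  "exnn" → 4 new (e, x, n, n)
  "exne" → prefix "exn" already present; 1 new (e)
  "xnenex" → 6 new (x, n, e, n, e, x)
  "xnnexxnxxn" → prefix "xn" already present; 8 new (n, e, x, x, n, x, x, n)
  "nxnexx" → prefix "nx" already present; 4 new (n, e, x, x)
  "nnexxn" → prefix "n" already present; 5 new (n, e, x, x, n)
  "xnexnneexnn" → prefix "xne" already present; 8 new (x, n, n, e, e, x, n, n)
  "nxnnn" → prefix "nxn" already present; 2 new (n, n)
  "xnx" → prefix "xn" already present; 1 new (x)
  "exnxxxxnnn" → prefix "exn" already present; 7 new (x, x, x, x, n, n, n)
  "nxnnex" → prefix "nxnn" already present; 2 new (e, x)
Total nodes = 9 + 6 + 4 + 1 + 6 + 8 + 4 + 5 + 8 + 2 + 1 + 7 + 2 = 63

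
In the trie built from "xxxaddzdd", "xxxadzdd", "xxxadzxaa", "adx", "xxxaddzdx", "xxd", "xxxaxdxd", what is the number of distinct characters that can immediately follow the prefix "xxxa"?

2

Follow the path "xxxa" to its node, then look at its outgoing edges.
Characters that immediately follow "xxxa" among the stored strings: {d, x}.
That node has 2 child edges.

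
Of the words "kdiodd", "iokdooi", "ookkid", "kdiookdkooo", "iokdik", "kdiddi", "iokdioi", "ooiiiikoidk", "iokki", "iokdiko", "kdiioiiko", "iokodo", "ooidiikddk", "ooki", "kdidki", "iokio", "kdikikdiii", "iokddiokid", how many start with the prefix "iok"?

8

Traverse to the node for "iok", then collect every word in that subtree.
Words under "iok": iokddiokid, iokdik, iokdiko, iokdioi, iokdooi, iokio, iokki, iokodo
Count: 8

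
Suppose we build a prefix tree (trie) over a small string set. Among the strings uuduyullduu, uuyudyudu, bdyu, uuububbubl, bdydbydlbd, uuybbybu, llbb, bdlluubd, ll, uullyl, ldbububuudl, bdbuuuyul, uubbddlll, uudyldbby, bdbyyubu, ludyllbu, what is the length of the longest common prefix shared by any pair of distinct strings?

3

Equivalently: take the maximum, over all pairs, of their longest common prefix length.
e.g. "bdbuuuyul" and "bdbyyubu" share the prefix "bdb" of length 3; no pair shares a longer one.
Longest shared-prefix length: 3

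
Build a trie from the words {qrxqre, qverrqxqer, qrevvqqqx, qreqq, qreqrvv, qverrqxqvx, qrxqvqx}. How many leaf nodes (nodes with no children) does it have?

7

Leaves are exactly the stored words that no other stored word extends.
Those words: "qreqq", "qreqrvv", "qrevvqqqx", "qrxqre", "qrxqvqx", "qverrqxqer", "qverrqxqvx"
Leaf count: 7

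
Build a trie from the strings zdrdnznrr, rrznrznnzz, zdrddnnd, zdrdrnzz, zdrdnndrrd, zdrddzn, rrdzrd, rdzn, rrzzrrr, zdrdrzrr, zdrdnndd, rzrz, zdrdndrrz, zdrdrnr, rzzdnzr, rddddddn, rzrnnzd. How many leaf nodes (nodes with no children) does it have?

17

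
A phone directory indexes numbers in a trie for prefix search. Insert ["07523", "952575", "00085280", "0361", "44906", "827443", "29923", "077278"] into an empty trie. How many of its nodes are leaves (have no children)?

8

Leaves are exactly the stored words that no other stored word extends.
Those words: "00085280", "0361", "07523", "077278", "29923", "44906", "827443", "952575"
Leaf count: 8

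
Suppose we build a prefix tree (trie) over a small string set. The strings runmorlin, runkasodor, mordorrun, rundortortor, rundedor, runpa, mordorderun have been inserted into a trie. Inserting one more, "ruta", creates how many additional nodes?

2

Walking "ruta" from the root, the first 2 characters ("ru") follow existing edges; "t" is the first miss.
So 4 − 2 = 2 new nodes.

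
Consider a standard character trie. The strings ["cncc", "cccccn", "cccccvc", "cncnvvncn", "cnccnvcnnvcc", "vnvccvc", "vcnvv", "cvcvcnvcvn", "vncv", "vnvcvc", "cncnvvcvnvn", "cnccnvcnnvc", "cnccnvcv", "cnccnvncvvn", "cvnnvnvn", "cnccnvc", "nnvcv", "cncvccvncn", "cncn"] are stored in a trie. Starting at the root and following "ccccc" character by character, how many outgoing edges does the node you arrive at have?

2

Walk "ccccc" from the root, arriving at one node.
Characters that immediately follow "ccccc" among the stored strings: {n, v}.
That node has 2 child edges.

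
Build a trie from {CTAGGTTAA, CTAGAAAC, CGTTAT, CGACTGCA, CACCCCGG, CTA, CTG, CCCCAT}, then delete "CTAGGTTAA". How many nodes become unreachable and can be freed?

5

A node on "CTAGGTTAA"'s path can go only if nothing else ends at it or branches off below it.
The suffix "GTTAA" (5 nodes) is used only by "CTAGGTTAA"; the node for "CTAG" still has the child "A", so pruning stops there.
Nodes removed: 5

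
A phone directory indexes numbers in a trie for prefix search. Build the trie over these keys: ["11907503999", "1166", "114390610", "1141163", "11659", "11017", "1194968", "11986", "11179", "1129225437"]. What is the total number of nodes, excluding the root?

46

For each word, the new-node count is its length minus the longest prefix already in the trie:
  "11907503999" → 11 new (1, 1, 9, 0, 7, 5, 0, 3, 9, 9, 9)
  "1166" → prefix "11" already present; 2 new (6, 6)
  "114390610" → prefix "11" already present; 7 new (4, 3, 9, 0, 6, 1, 0)
  "1141163" → prefix "114" already present; 4 new (1, 1, 6, 3)
  "11659" → prefix "116" already present; 2 new (5, 9)
  "11017" → prefix "11" already present; 3 new (0, 1, 7)
  "1194968" → prefix "119" already present; 4 new (4, 9, 6, 8)
  "11986" → prefix "119" already present; 2 new (8, 6)
  "11179" → prefix "11" already present; 3 new (1, 7, 9)
  "1129225437" → prefix "11" already present; 8 new (2, 9, 2, 2, 5, 4, 3, 7)
Total nodes = 11 + 2 + 7 + 4 + 2 + 3 + 4 + 2 + 3 + 8 = 46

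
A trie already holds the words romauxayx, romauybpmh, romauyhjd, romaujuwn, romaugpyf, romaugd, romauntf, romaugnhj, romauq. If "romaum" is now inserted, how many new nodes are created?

The longest prefix of "romaum" already in the trie is "romau" (length 5).
So 6 − 5 = 1 new nodes.

1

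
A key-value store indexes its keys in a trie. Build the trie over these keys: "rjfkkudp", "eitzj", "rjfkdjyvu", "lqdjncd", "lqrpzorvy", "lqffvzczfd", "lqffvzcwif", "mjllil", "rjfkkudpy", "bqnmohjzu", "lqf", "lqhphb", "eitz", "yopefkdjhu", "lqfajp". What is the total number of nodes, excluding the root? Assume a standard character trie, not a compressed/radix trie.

For each word, the new-node count is its length minus the longest prefix already in the trie:
  "rjfkkudp" → 8 new (r, j, f, k, k, u, d, p)
  "eitzj" → 5 new (e, i, t, z, j)
  "rjfkdjyvu" → prefix "rjfk" already present; 5 new (d, j, y, v, u)
  "lqdjncd" → 7 new (l, q, d, j, n, c, d)
  "lqrpzorvy" → prefix "lq" already present; 7 new (r, p, z, o, r, v, y)
  "lqffvzczfd" → prefix "lq" already present; 8 new (f, f, v, z, c, z, f, d)
  "lqffvzcwif" → prefix "lqffvzc" already present; 3 new (w, i, f)
  "mjllil" → 6 new (m, j, l, l, i, l)
  "rjfkkudpy" → prefix "rjfkkudp" already present; 1 new (y)
  "bqnmohjzu" → 9 new (b, q, n, m, o, h, j, z, u)
  "lqf" → prefix "lqf" already present; 0 new (none)
  "lqhphb" → prefix "lq" already present; 4 new (h, p, h, b)
  "eitz" → prefix "eitz" already present; 0 new (none)
  "yopefkdjhu" → 10 new (y, o, p, e, f, k, d, j, h, u)
  "lqfajp" → prefix "lqf" already present; 3 new (a, j, p)
Total nodes = 8 + 5 + 5 + 7 + 7 + 8 + 3 + 6 + 1 + 9 + 0 + 4 + 0 + 10 + 3 = 76

76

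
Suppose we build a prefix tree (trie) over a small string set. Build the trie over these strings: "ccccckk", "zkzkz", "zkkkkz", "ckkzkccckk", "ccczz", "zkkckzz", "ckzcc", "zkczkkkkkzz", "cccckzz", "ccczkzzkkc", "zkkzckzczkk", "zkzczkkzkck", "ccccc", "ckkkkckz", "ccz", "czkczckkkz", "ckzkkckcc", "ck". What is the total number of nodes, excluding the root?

89

Insert word by word; a character creates a node only if that edge doesn't already exist:
  "ccccckk" → 7 new (c, c, c, c, c, k, k)
  "zkzkz" → 5 new (z, k, z, k, z)
  "zkkkkz" → prefix "zk" already present; 4 new (k, k, k, z)
  "ckkzkccckk" → prefix "c" already present; 9 new (k, k, z, k, c, c, c, k, k)
  "ccczz" → prefix "ccc" already present; 2 new (z, z)
  "zkkckzz" → prefix "zkk" already present; 4 new (c, k, z, z)
  "ckzcc" → prefix "ck" already present; 3 new (z, c, c)
  "zkczkkkkkzz" → prefix "zk" already present; 9 new (c, z, k, k, k, k, k, z, z)
  "cccckzz" → prefix "cccc" already present; 3 new (k, z, z)
  "ccczkzzkkc" → prefix "cccz" already present; 6 new (k, z, z, k, k, c)
  "zkkzckzczkk" → prefix "zkk" already present; 8 new (z, c, k, z, c, z, k, k)
  "zkzczkkzkck" → prefix "zkz" already present; 8 new (c, z, k, k, z, k, c, k)
  "ccccc" → prefix "ccccc" already present; 0 new (none)
  "ckkkkckz" → prefix "ckk" already present; 5 new (k, k, c, k, z)
  "ccz" → prefix "cc" already present; 1 new (z)
  "czkczckkkz" → prefix "c" already present; 9 new (z, k, c, z, c, k, k, k, z)
  "ckzkkckcc" → prefix "ckz" already present; 6 new (k, k, c, k, c, c)
  "ck" → prefix "ck" already present; 0 new (none)
Total nodes = 7 + 5 + 4 + 9 + 2 + 4 + 3 + 9 + 3 + 6 + 8 + 8 + 0 + 5 + 1 + 9 + 6 + 0 = 89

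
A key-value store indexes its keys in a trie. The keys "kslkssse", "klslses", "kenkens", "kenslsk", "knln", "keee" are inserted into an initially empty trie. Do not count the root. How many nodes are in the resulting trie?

Trie structure (* marks end of a word):
(root)
└─ k
   ├─ e
   │  ├─ e
   │  │  └─ e *
   │  └─ n
   │     ├─ k
   │     │  └─ e
   │     │     └─ n
   │     │        └─ s *
   │     └─ s
   │        └─ l
   │           └─ s
   │              └─ k *
   ├─ l
   │  └─ s
   │     └─ l
   │        └─ s
   │           └─ e
   │              └─ s *
   ├─ n
   │  └─ l
   │     └─ n *
   └─ s
      └─ l
         └─ k
            └─ s
               └─ s
                  └─ s
                     └─ e *
Counting every labelled node above: 29.

29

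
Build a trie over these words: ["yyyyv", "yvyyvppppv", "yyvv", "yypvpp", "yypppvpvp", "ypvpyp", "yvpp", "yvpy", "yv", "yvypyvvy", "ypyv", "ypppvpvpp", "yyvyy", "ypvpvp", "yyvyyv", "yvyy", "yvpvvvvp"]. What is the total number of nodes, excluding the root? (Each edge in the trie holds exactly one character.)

58

Count nodes per top-level branch (shared prefixes stored once):
  'y'-branch (ypppvpvpp, ypvpvp, ypvpyp, ypyv, yv, yvpp, yvpvvvvp, yvpy, yvypyvvy, yvyy, yvyyvppppv, yypppvpvp, yypvpp, yyvv, yyvyy, yyvyyv, yyyyv): 58 nodes
Sum: 58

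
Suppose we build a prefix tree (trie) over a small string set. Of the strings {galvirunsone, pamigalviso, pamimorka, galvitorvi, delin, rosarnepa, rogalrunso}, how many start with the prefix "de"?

1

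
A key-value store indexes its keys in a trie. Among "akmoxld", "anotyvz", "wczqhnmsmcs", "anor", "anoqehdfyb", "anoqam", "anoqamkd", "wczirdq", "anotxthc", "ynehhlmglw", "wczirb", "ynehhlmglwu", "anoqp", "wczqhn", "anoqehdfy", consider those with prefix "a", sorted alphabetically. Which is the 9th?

anotyvz

Words with prefix "a", in lexicographic order: "akmoxld", "anoqam", "anoqamkd", "anoqehdfy", "anoqehdfyb", "anoqp", "anor", "anotxthc", "anotyvz"
Position 9: anotyvz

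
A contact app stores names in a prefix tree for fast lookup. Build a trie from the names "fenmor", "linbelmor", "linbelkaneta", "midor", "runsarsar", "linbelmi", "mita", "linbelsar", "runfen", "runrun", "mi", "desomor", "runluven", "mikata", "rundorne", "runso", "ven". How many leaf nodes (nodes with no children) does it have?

16

A leaf is a node with no children — equivalently, the end of a word that is not a proper prefix of any other stored word.
Those words: "desomor", "fenmor", "linbelkaneta", "linbelmi", "linbelmor", "linbelsar", "midor", "mikata", "mita", "rundorne", "runfen", "runluven", "runrun", "runsarsar", "runso", "ven"
Leaf count: 16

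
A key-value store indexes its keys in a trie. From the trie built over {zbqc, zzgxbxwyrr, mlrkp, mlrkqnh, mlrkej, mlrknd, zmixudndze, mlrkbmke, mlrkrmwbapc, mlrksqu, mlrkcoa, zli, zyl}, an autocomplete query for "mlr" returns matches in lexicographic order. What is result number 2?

Filter for "mlr…" and sort: "mlrkbmke", "mlrkcoa", "mlrkej", "mlrknd", "mlrkp", "mlrkqnh", "mlrkrmwbapc", "mlrksqu"
Position 2: mlrkcoa

mlrkcoa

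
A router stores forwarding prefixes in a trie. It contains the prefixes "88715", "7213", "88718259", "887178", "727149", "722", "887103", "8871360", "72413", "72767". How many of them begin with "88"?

5

Filter for entries beginning with "88":
Words under "88": 887103, 8871360, 88715, 887178, 88718259
Count: 5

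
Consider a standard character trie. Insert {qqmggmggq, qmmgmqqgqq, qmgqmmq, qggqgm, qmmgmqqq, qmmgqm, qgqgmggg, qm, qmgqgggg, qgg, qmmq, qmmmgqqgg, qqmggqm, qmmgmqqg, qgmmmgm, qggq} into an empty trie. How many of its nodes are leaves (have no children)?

Leaves are exactly the stored words that no other stored word extends.
Those words: "qggqgm", "qgmmmgm", "qgqgmggg", "qmgqgggg", "qmgqmmq", "qmmgmqqgqq", "qmmgmqqq", "qmmgqm", "qmmmgqqgg", "qmmq", "qqmggmggq", "qqmggqm"
Leaf count: 12

12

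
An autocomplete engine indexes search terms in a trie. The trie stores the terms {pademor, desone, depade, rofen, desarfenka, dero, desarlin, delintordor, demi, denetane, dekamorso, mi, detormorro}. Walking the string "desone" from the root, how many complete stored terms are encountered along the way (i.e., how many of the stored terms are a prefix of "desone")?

Traverse "desone" character by character; count nodes along the way that are marked as word ends.
Prefixes of the query that are stored words: "desone"
Count: 1

1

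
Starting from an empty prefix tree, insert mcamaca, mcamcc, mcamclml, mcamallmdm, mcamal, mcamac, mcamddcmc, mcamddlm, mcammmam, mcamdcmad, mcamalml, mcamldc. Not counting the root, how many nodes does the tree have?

37

Trie structure (* marks end of a word):
(root)
└─ m
   └─ c
      └─ a
         └─ m
            ├─ a
            │  ├─ c *
            │  │  └─ a *
            │  └─ l *
            │     ├─ l
            │     │  └─ m
            │     │     └─ d
            │     │        └─ m *
            │     └─ m
            │        └─ l *
            ├─ c
            │  ├─ c *
            │  └─ l
            │     └─ m
            │        └─ l *
            ├─ d
            │  ├─ c
            │  │  └─ m
            │  │     └─ a
            │  │        └─ d *
            │  └─ d
            │     ├─ c
            │     │  └─ m
            │     │     └─ c *
            │     └─ l
            │        └─ m *
            ├─ l
            │  └─ d
            │     └─ c *
            └─ m
               └─ m
                  └─ a
                     └─ m *
Counting every labelled node above: 37.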